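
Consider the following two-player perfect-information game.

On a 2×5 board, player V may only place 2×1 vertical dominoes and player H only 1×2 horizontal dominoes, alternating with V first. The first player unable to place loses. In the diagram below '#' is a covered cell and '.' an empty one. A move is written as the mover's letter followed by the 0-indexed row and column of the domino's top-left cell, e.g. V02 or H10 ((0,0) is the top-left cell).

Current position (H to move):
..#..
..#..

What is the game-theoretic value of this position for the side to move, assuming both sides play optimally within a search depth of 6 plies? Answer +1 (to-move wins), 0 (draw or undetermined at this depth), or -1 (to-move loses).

value(..#../..#.., H) = -1

p1 H@[..#../..#..]: H00[###../..#..]-1* H03[..###/..#..]-1 H10[..#../###..]-1 H13[..#../..###]-1
p2 V@[###../..#..]: V03[####./..##.]+1* V04[###.#/..#.#]+1
p3 H@[####./..##.]: H10[####./####.]-1*
p4 V@[####./####.]: V04[#####/#####]+1*
p5 H@[#####/#####] terminal -1; root [..#../..#..] d6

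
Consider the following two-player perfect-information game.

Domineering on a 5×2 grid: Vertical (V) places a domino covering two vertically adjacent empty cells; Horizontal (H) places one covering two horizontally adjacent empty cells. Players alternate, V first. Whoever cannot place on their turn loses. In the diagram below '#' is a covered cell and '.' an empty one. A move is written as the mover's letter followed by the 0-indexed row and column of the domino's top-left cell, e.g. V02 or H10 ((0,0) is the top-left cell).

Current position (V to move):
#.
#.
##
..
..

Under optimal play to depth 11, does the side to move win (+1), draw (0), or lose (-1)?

[#./#./##/../..] V move#1: V01:-1/##/##/##/../.., V30:+1/#./#./##/#./#.*, V31:+1/#./#./##/.#/.#
[#./#./##/#./#.] end (terminal -1, H#2); searched #./#./##/../.. to 11

value(#./#./##/../.., V) = +1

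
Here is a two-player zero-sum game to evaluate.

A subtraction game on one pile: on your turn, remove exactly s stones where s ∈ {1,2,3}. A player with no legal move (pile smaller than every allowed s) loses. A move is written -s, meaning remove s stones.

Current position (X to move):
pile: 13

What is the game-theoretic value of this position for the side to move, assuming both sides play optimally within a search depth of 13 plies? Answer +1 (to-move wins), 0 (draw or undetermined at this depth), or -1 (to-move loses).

value(13, X) = +1

ply 1, X at 13 | -1=+1→12*; -2=-1→11; -3=-1→10
ply 2, O at 12 | -1=-1→11*; -2=-1→10; -3=-1→9
ply 3, X at 11 | -1=-1→10; -2=-1→9; -3=+1→8*
ply 4, O at 8 | -1=-1→7*; -2=-1→6; -3=-1→5
ply 5, X at 7 | -1=-1→6; -2=-1→5; -3=+1→4*
ply 6, O at 4 | -1=-1→3*; -2=-1→2; -3=-1→1
ply 7, X at 3 | -1=-1→2; -2=-1→1; -3=+1→0*
ply 8: 0 is terminal -1 (O); from 13 depth 13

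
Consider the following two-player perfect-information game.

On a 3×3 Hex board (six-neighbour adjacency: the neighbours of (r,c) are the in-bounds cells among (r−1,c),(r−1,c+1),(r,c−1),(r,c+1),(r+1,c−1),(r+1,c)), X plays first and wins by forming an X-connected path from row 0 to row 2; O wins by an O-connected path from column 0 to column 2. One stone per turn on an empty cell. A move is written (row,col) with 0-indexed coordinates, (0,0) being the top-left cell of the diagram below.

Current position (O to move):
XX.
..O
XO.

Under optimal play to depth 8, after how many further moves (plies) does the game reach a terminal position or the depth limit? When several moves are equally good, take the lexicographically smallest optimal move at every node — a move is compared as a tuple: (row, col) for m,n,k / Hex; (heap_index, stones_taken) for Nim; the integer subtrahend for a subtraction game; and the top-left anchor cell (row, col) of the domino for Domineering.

ply 1, O at XX./..O/XO. | (0,2)=-1→XXO/..O/XO.*; (1,0)=-1→XX./O.O/XO.; (1,1)=-1→XX./.OO/XO.; (2,2)=-1→XX./..O/XOO
ply 2, X at XXO/..O/XO. | (1,0)=+1→XXO/X.O/XO.*; (1,1)=+1→XXO/.XO/XO.; (2,2)=+1→XXO/..O/XOX
ply 3: XXO/X.O/XO. is terminal -1 (O); from XX./..O/XO. depth 8

PV length from [XX./..O/XO.]: 2 plies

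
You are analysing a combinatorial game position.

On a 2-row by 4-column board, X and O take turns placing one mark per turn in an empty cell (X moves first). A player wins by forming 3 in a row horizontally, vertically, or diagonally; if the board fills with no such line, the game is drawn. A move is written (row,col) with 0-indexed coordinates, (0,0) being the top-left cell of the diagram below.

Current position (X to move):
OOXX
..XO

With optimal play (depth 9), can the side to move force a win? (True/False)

ply 1, X at OOXX/..XO | (1,0)=+0→OOXX/X.XO*; (1,1)=+0→OOXX/.XXO
ply 2, O at OOXX/X.XO | (1,1)=+0→OOXX/XOXO*
ply 3: OOXX/XOXO is terminal +0 (X); from OOXX/..XO depth 9

X winning at [OOXX/..XO]: False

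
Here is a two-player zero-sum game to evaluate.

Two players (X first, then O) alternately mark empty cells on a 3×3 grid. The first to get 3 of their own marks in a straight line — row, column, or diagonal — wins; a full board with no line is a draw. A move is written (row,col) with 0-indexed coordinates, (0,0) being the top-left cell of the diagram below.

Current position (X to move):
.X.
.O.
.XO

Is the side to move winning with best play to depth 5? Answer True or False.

ply 1, X at .X./.O./.XO | (0,0)=-1→XX./.O./.XO*; (0,2)=-1→.XX/.O./.XO; (1,0)=-1→.X./XO./.XO; (1,2)=-1→.X./.OX/.XO; (2,0)=-1→.X./.O./XXO
ply 2, O at XX./.O./.XO | (0,2)=+1→XXO/.O./.XO*; (1,0)=-1→XX./OO./.XO; (1,2)=-1→XX./.OO/.XO; (2,0)=-1→XX./.O./OXO
ply 3, X at XXO/.O./.XO | (1,0)=-1→XXO/XO./.XO*; (1,2)=-1→XXO/.OX/.XO; (2,0)=-1→XXO/.O./XXO
ply 4, O at XXO/XO./.XO | (1,2)=+1→XXO/XOO/.XO*; (2,0)=+1→XXO/XO./OXO
ply 5: XXO/XOO/.XO is terminal -1 (X); from .X./.O./.XO depth 5

X winning at [.X./.O./.XO]: False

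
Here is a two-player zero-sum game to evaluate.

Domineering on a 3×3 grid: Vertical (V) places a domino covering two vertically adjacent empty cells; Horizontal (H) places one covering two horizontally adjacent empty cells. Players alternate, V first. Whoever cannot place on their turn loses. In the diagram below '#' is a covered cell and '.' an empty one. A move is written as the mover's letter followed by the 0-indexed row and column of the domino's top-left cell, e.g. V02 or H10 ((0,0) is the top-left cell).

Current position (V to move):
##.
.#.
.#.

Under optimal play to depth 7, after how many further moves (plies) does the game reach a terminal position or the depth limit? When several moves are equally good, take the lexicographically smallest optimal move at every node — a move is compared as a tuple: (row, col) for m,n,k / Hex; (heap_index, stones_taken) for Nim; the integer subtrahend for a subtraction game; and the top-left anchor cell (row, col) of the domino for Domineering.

ply 1, V at ##./.#./.#. | V02=+1→###/.##/.#.*; V10=+1→##./##./##.; V12=+1→##./.##/.##
ply 2: ###/.##/.#. is terminal -1 (H); from ##./.#./.#. depth 7

PV length from [##./.#./.#.]: 1 ply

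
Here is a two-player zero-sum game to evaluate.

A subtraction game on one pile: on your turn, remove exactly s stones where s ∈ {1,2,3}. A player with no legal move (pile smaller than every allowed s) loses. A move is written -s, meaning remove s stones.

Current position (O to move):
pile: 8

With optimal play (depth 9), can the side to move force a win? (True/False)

O winning at [8]: False

p1 O@[8]: -1[7]-1* -2[6]-1 -3[5]-1
p2 X@[7]: -1[6]-1 -2[5]-1 -3[4]+1*
p3 O@[4]: -1[3]-1* -2[2]-1 -3[1]-1
p4 X@[3]: -1[2]-1 -2[1]-1 -3[0]+1*
p5 O@[0] terminal -1; root [8] d9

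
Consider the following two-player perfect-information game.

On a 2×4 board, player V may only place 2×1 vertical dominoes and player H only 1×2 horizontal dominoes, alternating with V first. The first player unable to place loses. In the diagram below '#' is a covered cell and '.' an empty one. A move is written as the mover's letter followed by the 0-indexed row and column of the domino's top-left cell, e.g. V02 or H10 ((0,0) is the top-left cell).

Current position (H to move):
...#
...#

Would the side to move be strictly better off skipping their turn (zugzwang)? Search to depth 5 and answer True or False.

[...#/...#] H move#1: H00:+1/##.#/...#*, H01:+1/.###/...#, H10:+1/...#/##.#, H11:+1/...#/.###
[##.#/...#] V move#2: V02:-1/####/..##*
[####/..##] H move#3: H10:+1/####/####*
[####/####] end (terminal -1, V#4); searched ...#/...# to 5
suppose H passes — search the same position with V to move:
pass> [...#/...#] V move#1: V00:-1/#..#/#..#, V01:+1/.#.#/.#.#*, V02:-1/..##/..##
pass> [.#.#/.#.#] end (terminal -1, H#2); searched ...#/...# to 5
for H: play +1, pass -1

zugzwang(...#/...#, H) = False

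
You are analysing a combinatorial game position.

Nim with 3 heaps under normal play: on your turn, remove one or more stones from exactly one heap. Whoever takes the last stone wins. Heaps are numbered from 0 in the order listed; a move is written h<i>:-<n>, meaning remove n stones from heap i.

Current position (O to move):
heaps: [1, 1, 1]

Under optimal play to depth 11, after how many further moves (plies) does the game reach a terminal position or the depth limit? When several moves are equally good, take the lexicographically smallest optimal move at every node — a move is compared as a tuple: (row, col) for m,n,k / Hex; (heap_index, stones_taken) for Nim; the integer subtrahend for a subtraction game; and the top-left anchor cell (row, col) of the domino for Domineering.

[(1,1,1)] O move#1: h0:-1:+1/(0,1,1)*, h1:-1:+1/(1,0,1), h2:-1:+1/(1,1,0)
[(0,1,1)] X move#2: h1:-1:-1/(0,0,1)*, h2:-1:-1/(0,1,0)
[(0,0,1)] O move#3: h2:-1:+1/(0,0,0)*
[(0,0,0)] end (terminal -1, X#4); searched (1,1,1) to 11

PV length from [(1,1,1)]: 3 plies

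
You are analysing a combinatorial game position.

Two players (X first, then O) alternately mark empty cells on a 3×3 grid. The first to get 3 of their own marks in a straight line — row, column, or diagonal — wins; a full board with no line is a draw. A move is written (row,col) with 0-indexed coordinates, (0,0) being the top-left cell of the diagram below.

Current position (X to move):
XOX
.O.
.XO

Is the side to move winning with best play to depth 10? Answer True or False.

ply 1, X at XOX/.O./.XO | (1,0)=+0→XOX/XO./.XO*; (1,2)=+0→XOX/.OX/.XO; (2,0)=+0→XOX/.O./XXO
ply 2, O at XOX/XO./.XO | (1,2)=-1→XOX/XOO/.XO; (2,0)=+0→XOX/XO./OXO*
ply 3, X at XOX/XO./OXO | (1,2)=+0→XOX/XOX/OXO*
ply 4: XOX/XOX/OXO is terminal +0 (O); from XOX/.O./.XO depth 10

X winning at [XOX/.O./.XO]: False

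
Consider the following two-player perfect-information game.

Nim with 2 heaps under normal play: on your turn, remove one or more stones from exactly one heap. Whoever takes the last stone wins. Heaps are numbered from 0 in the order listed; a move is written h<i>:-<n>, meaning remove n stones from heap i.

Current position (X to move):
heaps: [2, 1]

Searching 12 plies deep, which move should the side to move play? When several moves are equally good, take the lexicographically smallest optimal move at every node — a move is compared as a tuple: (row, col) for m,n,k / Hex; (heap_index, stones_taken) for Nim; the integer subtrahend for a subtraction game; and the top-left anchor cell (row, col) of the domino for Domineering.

X's best at [(2,1)]: h0:-1

ply 1, X at (2,1) | h0:-1=+1→(1,1)*; h0:-2=-1→(0,1); h1:-1=-1→(2,0)
ply 2, O at (1,1) | h0:-1=-1→(0,1)*; h1:-1=-1→(1,0)
ply 3, X at (0,1) | h1:-1=+1→(0,0)*
ply 4: (0,0) is terminal -1 (O); from (2,1) depth 12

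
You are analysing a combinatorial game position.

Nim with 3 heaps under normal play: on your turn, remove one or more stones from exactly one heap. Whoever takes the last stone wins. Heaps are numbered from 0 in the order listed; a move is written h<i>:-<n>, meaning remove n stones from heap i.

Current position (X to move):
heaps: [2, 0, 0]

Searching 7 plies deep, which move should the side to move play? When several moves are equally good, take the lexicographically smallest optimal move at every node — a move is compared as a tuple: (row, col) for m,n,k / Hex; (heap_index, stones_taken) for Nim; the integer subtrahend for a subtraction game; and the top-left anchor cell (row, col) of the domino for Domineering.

X's best at [(2,0,0)]: h0:-2

p1 X@[(2,0,0)]: h0:-1[(1,0,0)]-1 h0:-2[(0,0,0)]+1*
p2 O@[(0,0,0)] terminal -1; root [(2,0,0)] d7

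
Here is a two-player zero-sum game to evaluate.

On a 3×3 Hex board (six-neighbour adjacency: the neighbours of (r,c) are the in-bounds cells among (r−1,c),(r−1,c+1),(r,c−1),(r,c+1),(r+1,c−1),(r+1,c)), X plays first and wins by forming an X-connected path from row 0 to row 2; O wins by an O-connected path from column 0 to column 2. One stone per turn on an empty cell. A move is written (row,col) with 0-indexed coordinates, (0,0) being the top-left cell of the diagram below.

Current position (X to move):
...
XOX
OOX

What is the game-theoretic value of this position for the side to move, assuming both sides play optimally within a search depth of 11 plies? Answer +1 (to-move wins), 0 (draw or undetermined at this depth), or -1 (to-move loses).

value(.../XOX/OOX, X) = +1

[.../XOX/OOX] X move#1: (0,0):-1/X../XOX/OOX, (0,1):-1/.X./XOX/OOX, (0,2):+1/..X/XOX/OOX*
[..X/XOX/OOX] end (terminal -1, O#2); searched .../XOX/OOX to 11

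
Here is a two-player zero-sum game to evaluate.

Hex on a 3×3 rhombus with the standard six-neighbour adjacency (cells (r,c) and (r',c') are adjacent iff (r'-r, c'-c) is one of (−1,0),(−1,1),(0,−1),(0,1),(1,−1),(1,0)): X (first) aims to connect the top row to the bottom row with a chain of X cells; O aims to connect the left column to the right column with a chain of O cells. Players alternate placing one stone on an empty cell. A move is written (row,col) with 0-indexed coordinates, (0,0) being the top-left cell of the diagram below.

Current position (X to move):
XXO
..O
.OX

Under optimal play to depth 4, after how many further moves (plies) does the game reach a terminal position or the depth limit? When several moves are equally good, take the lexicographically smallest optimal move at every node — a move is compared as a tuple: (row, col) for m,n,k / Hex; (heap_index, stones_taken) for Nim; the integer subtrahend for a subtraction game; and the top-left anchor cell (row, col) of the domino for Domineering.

p1 X@[XXO/..O/.OX]: (1,0)[XXO/X.O/.OX]-1 (1,1)[XXO/.XO/.OX]-1 (2,0)[XXO/..O/XOX]+1*
p2 O@[XXO/..O/XOX]: (1,0)[XXO/O.O/XOX]-1* (1,1)[XXO/.OO/XOX]-1
p3 X@[XXO/O.O/XOX]: (1,1)[XXO/OXO/XOX]+1*
p4 O@[XXO/OXO/XOX] terminal -1; root [XXO/..O/.OX] d4

PV length from [XXO/..O/.OX]: 3 plies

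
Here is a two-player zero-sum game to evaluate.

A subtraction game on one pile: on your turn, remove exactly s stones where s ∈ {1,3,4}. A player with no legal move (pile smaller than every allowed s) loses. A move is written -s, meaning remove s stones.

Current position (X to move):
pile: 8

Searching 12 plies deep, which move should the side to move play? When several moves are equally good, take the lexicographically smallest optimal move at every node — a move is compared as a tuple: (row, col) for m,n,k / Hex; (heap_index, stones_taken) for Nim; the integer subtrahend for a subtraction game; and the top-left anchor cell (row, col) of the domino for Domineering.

[8] X move#1: -1:+1/7*, -3:-1/5, -4:-1/4
[7] O move#2: -1:-1/6*, -3:-1/4, -4:-1/3
[6] X move#3: -1:-1/5, -3:-1/3, -4:+1/2*
[2] O move#4: -1:-1/1*
[1] X move#5: -1:+1/0*
[0] end (terminal -1, O#6); searched 8 to 12

X's best at [8]: -1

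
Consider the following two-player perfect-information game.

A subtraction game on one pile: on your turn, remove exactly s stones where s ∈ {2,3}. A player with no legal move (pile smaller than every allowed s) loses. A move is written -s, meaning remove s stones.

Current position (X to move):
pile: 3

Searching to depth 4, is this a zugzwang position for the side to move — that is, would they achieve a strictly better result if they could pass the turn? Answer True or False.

zugzwang(3, X) = False

ply 1, X at 3 | -2=+1→1*; -3=+1→0
ply 2: 1 is terminal -1 (O); from 3 depth 4
if X skipped the turn, O would face:
~ ply 1, O at 3 | -2=+1→1*; -3=+1→0
~ ply 2: 1 is terminal -1 (X); from 3 depth 4
compare (X): move=+1 vs pass=-1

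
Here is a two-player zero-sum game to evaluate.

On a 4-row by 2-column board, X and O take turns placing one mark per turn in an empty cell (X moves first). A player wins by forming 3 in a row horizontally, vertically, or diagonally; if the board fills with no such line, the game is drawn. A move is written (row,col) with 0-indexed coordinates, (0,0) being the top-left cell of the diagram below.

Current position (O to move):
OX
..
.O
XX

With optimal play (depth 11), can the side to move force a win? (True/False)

O winning at [OX/../.O/XX]: False

ply 1, O at OX/../.O/XX | (1,0)=+0→OX/O./.O/XX*; (1,1)=+0→OX/.O/.O/XX; (2,0)=+0→OX/../OO/XX
ply 2, X at OX/O./.O/XX | (1,1)=-1→OX/OX/.O/XX; (2,0)=+0→OX/O./XO/XX*
ply 3, O at OX/O./XO/XX | (1,1)=+0→OX/OO/XO/XX*
ply 4: OX/OO/XO/XX is terminal +0 (X); from OX/../.O/XX depth 11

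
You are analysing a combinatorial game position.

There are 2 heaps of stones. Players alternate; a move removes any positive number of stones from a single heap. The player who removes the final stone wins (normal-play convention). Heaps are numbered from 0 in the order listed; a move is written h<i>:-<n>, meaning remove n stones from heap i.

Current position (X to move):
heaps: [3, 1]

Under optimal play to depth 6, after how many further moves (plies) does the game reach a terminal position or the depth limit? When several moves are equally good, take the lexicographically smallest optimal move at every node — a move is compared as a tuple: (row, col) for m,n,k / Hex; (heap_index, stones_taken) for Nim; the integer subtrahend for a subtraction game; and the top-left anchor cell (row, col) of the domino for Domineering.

PV length from [(3,1)]: 3 plies

[(3,1)] X move#1: h0:-1:-1/(2,1), h0:-2:+1/(1,1)*, h0:-3:-1/(0,1), h1:-1:-1/(3,0)
[(1,1)] O move#2: h0:-1:-1/(0,1)*, h1:-1:-1/(1,0)
[(0,1)] X move#3: h1:-1:+1/(0,0)*
[(0,0)] end (terminal -1, O#4); searched (3,1) to 6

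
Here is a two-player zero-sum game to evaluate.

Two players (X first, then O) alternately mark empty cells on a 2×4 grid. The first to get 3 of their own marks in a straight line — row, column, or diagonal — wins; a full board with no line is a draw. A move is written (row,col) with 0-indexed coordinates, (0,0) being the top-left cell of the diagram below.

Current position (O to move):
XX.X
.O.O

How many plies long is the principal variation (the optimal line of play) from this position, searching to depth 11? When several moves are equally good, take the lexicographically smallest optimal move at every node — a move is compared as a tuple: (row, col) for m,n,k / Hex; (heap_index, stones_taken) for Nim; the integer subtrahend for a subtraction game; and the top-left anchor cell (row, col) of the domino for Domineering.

ply 1, O at XX.X/.O.O | (0,2)=+0→XXOX/.O.O; (1,0)=-1→XX.X/OO.O; (1,2)=+1→XX.X/.OOO*
ply 2: XX.X/.OOO is terminal -1 (X); from XX.X/.O.O depth 11

PV length from [XX.X/.O.O]: 1 ply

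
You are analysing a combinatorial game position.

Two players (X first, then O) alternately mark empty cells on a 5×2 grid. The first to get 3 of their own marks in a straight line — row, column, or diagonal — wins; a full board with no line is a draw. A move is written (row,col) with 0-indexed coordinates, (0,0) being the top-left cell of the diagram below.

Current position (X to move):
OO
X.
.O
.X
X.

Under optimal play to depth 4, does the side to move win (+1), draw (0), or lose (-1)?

[OO/X./.O/.X/X.] X move#1: (1,1):+0/OO/XX/.O/.X/X.*, (2,0):-1/OO/X./XO/.X/X., (3,0):-1/OO/X./.O/XX/X., (4,1):-1/OO/X./.O/.X/XX
[OO/XX/.O/.X/X.] O move#2: (2,0):+0/OO/XX/OO/.X/X.*, (3,0):+0/OO/XX/.O/OX/X., (4,1):+0/OO/XX/.O/.X/XO
[OO/XX/OO/.X/X.] X move#3: (3,0):+0/OO/XX/OO/XX/X.*, (4,1):+0/OO/XX/OO/.X/XX
[OO/XX/OO/XX/X.] O move#4: (4,1):+0/OO/XX/OO/XX/XO*
[OO/XX/OO/XX/XO] end (terminal +0, X#5); searched OO/X./.O/.X/X. to 4

value(OO/X./.O/.X/X., X) = 0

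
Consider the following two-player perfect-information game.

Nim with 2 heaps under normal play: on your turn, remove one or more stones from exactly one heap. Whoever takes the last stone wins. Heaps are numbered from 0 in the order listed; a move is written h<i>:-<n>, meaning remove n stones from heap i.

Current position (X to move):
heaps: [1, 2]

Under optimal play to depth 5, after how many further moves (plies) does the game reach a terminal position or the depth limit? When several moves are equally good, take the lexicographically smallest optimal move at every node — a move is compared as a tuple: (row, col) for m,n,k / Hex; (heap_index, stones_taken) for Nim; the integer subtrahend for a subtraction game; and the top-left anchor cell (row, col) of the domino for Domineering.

PV length from [(1,2)]: 3 plies

[(1,2)] X move#1: h0:-1:-1/(0,2), h1:-1:+1/(1,1)*, h1:-2:-1/(1,0)
[(1,1)] O move#2: h0:-1:-1/(0,1)*, h1:-1:-1/(1,0)
[(0,1)] X move#3: h1:-1:+1/(0,0)*
[(0,0)] end (terminal -1, O#4); searched (1,2) to 5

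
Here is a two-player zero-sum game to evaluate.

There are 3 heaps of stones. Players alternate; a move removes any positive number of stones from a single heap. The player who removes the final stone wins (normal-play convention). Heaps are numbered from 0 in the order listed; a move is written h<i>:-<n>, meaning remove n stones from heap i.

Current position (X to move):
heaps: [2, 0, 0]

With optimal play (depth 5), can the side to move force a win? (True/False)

[(2,0,0)] X move#1: h0:-1:-1/(1,0,0), h0:-2:+1/(0,0,0)*
[(0,0,0)] end (terminal -1, O#2); searched (2,0,0) to 5

X winning at [(2,0,0)]: True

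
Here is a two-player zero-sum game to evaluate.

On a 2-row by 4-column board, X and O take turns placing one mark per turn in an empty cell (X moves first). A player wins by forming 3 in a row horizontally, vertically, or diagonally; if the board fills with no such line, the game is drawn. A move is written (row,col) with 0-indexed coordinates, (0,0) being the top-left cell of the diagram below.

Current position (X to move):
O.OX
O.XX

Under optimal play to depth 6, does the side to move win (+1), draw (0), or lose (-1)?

value(O.OX/O.XX, X) = +1

ply 1, X at O.OX/O.XX | (0,1)=+0→OXOX/O.XX; (1,1)=+1→O.OX/OXXX*
ply 2: O.OX/OXXX is terminal -1 (O); from O.OX/O.XX depth 6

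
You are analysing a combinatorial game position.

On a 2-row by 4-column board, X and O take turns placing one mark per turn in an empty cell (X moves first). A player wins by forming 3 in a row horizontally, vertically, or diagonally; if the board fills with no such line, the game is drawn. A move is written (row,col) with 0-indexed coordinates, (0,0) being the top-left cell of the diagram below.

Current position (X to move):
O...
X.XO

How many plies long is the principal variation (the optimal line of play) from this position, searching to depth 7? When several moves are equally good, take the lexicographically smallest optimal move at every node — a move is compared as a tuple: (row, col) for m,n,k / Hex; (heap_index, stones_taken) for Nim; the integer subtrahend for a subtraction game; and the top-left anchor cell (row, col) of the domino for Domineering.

PV length from [O.../X.XO]: 1 ply

[O.../X.XO] X move#1: (0,1):+0/OX../X.XO, (0,2):+0/O.X./X.XO, (0,3):+0/O..X/X.XO, (1,1):+1/O.../XXXO*
[O.../XXXO] end (terminal -1, O#2); searched O.../X.XO to 7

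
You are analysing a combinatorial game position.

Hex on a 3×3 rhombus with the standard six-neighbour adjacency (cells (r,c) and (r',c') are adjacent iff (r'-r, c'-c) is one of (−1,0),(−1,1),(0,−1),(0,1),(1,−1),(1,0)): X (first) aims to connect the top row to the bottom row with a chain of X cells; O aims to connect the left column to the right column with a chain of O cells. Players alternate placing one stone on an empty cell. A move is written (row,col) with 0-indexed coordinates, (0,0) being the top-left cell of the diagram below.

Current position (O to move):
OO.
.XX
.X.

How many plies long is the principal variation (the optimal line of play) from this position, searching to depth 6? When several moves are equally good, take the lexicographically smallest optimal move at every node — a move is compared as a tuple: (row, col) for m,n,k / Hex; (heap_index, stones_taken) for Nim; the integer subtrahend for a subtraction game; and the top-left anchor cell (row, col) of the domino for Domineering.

ply 1, O at OO./.XX/.X. | (0,2)=+1→OOO/.XX/.X.*; (1,0)=-1→OO./OXX/.X.; (2,0)=-1→OO./.XX/OX.; (2,2)=-1→OO./.XX/.XO
ply 2: OOO/.XX/.X. is terminal -1 (X); from OO./.XX/.X. depth 6

PV length from [OO./.XX/.X.]: 1 ply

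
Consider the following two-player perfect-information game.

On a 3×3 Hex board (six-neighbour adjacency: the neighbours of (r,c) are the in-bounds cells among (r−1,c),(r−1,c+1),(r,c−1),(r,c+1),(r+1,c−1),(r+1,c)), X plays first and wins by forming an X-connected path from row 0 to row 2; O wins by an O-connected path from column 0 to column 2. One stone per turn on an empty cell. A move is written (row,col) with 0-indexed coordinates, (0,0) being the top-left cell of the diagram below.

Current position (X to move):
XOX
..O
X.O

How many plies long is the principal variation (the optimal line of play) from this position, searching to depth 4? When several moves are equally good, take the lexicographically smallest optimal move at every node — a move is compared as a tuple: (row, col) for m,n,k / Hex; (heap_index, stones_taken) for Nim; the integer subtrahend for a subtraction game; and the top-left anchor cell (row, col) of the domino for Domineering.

PV length from [XOX/..O/X.O]: 1 ply

ply 1, X at XOX/..O/X.O | (1,0)=+1→XOX/X.O/X.O*; (1,1)=+1→XOX/.XO/X.O; (2,1)=+1→XOX/..O/XXO
ply 2: XOX/X.O/X.O is terminal -1 (O); from XOX/..O/X.O depth 4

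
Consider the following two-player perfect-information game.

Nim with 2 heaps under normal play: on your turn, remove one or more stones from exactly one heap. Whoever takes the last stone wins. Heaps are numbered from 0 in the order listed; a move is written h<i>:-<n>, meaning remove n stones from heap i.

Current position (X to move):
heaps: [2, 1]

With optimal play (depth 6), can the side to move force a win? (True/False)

X winning at [(2,1)]: True

ply 1, X at (2,1) | h0:-1=+1→(1,1)*; h0:-2=-1→(0,1); h1:-1=-1→(2,0)
ply 2, O at (1,1) | h0:-1=-1→(0,1)*; h1:-1=-1→(1,0)
ply 3, X at (0,1) | h1:-1=+1→(0,0)*
ply 4: (0,0) is terminal -1 (O); from (2,1) depth 6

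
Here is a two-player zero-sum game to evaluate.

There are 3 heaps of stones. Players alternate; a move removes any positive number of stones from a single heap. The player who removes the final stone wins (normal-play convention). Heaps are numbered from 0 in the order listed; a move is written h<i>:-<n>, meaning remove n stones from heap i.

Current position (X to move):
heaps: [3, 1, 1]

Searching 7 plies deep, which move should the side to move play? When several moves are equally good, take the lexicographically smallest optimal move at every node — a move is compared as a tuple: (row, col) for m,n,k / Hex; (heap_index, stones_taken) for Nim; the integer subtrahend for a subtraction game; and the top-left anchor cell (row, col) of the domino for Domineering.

X's best at [(3,1,1)]: h0:-3

ply 1, X at (3,1,1) | h0:-1=-1→(2,1,1); h0:-2=-1→(1,1,1); h0:-3=+1→(0,1,1)*; h1:-1=-1→(3,0,1); h2:-1=-1→(3,1,0)
ply 2, O at (0,1,1) | h1:-1=-1→(0,0,1)*; h2:-1=-1→(0,1,0)
ply 3, X at (0,0,1) | h2:-1=+1→(0,0,0)*
ply 4: (0,0,0) is terminal -1 (O); from (3,1,1) depth 7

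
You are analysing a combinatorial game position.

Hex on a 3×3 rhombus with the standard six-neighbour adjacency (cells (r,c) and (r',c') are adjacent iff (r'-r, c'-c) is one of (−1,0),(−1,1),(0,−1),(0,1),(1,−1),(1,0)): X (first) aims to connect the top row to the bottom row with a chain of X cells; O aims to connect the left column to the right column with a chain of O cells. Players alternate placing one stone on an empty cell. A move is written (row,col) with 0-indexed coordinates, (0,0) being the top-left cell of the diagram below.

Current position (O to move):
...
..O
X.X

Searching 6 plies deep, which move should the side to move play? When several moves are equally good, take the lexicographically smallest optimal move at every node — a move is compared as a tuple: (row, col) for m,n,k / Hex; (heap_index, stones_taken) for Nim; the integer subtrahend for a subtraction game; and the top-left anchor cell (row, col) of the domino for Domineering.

O's best at [.../..O/X.X]: (0,1)

[.../..O/X.X] O move#1: (0,0):-1/O../..O/X.X, (0,1):+1/.O./..O/X.X*, (0,2):-1/..O/..O/X.X, (1,0):-1/.../O.O/X.X, (1,1):-1/.../.OO/X.X, (2,1):-1/.../..O/XOX
[.O./..O/X.X] X move#2: (0,0):-1/XO./..O/X.X*, (0,2):-1/.OX/..O/X.X, (1,0):-1/.O./X.O/X.X, (1,1):-1/.O./.XO/X.X, (2,1):-1/.O./..O/XXX
[XO./..O/X.X] O move#3: (0,2):-1/XOO/..O/X.X, (1,0):+1/XO./O.O/X.X*, (1,1):-1/XO./.OO/X.X, (2,1):-1/XO./..O/XOX
[XO./O.O/X.X] X move#4: (0,2):-1/XOX/O.O/X.X*, (1,1):-1/XO./OXO/X.X, (2,1):-1/XO./O.O/XXX
[XOX/O.O/X.X] O move#5: (1,1):+1/XOX/OOO/X.X*, (2,1):-1/XOX/O.O/XOX
[XOX/OOO/X.X] end (terminal -1, X#6); searched .../..O/X.X to 6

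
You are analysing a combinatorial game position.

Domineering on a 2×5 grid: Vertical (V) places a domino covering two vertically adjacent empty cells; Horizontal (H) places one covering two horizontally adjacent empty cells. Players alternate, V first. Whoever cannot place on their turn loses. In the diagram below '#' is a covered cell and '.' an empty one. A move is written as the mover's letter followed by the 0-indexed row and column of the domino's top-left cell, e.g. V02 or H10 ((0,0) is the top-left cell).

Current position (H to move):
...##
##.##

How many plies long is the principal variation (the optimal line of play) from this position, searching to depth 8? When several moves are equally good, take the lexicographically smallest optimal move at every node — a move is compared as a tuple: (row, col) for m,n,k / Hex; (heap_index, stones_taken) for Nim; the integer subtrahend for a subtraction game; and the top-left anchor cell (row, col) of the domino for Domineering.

PV length from [...##/##.##]: 1 ply

p1 H@[...##/##.##]: H00[##.##/##.##]-1 H01[.####/##.##]+1*
p2 V@[.####/##.##] terminal -1; root [...##/##.##] d8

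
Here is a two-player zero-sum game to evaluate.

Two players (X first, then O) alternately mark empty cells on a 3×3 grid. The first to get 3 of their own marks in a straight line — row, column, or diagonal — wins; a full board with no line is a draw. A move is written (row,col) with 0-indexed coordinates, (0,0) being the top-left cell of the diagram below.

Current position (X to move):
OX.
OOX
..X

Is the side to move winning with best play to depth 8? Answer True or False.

p1 X@[OX./OOX/..X]: (0,2)[OXX/OOX/..X]+1* (2,0)[OX./OOX/X.X]+1 (2,1)[OX./OOX/.XX]-1
p2 O@[OXX/OOX/..X] terminal -1; root [OX./OOX/..X] d8

X winning at [OX./OOX/..X]: True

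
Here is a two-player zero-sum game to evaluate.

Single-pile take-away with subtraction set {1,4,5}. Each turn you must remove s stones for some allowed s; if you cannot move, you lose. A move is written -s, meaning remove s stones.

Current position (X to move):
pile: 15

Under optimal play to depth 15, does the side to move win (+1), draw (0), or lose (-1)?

p1 X@[15]: -1[14]-1 -4[11]-1 -5[10]+1*
p2 O@[10]: -1[9]-1* -4[6]-1 -5[5]-1
p3 X@[9]: -1[8]+1* -4[5]-1 -5[4]-1
p4 O@[8]: -1[7]-1* -4[4]-1 -5[3]-1
p5 X@[7]: -1[6]-1 -4[3]-1 -5[2]+1*
p6 O@[2]: -1[1]-1*
p7 X@[1]: -1[0]+1*
p8 O@[0] terminal -1; root [15] d15

value(15, X) = +1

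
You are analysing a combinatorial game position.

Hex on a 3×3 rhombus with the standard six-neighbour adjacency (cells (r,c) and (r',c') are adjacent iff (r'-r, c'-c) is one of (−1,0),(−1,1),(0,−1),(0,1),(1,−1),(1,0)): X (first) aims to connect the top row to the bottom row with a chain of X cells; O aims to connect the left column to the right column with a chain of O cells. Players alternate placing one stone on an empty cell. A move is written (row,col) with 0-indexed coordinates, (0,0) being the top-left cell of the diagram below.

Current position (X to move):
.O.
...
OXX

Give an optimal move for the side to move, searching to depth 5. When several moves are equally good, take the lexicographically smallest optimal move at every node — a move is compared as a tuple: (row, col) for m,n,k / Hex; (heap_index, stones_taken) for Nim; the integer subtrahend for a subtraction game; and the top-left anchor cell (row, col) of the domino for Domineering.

ply 1, X at .O./.../OXX | (0,0)=-1→XO./.../OXX; (0,2)=+1→.OX/.../OXX*; (1,0)=-1→.O./X../OXX; (1,1)=-1→.O./.X./OXX; (1,2)=-1→.O./..X/OXX
ply 2, O at .OX/.../OXX | (0,0)=-1→OOX/.../OXX*; (1,0)=-1→.OX/O../OXX; (1,1)=-1→.OX/.O./OXX; (1,2)=-1→.OX/..O/OXX
ply 3, X at OOX/.../OXX | (1,0)=+1→OOX/X../OXX*; (1,1)=+1→OOX/.X./OXX; (1,2)=+1→OOX/..X/OXX
ply 4, O at OOX/X../OXX | (1,1)=-1→OOX/XO./OXX*; (1,2)=-1→OOX/X.O/OXX
ply 5, X at OOX/XO./OXX | (1,2)=+1→OOX/XOX/OXX*
ply 6: OOX/XOX/OXX is terminal -1 (O); from .O./.../OXX depth 5

X's best at [.O./.../OXX]: (0,2)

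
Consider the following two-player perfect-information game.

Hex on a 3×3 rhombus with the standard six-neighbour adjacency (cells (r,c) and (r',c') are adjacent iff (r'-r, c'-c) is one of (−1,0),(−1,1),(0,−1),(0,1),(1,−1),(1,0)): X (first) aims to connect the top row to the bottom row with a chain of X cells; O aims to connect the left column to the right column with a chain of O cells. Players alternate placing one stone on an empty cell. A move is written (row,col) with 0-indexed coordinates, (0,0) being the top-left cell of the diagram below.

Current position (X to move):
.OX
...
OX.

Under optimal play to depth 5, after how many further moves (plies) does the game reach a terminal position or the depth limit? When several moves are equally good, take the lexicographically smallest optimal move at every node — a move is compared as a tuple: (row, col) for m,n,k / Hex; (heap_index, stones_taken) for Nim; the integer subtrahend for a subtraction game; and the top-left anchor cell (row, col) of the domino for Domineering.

PV length from [.OX/.../OX.]: 3 plies

ply 1, X at .OX/.../OX. | (0,0)=+1→XOX/.../OX.*; (1,0)=+1→.OX/X../OX.; (1,1)=+1→.OX/.X./OX.; (1,2)=+1→.OX/..X/OX.; (2,2)=+1→.OX/.../OXX
ply 2, O at XOX/.../OX. | (1,0)=-1→XOX/O../OX.*; (1,1)=-1→XOX/.O./OX.; (1,2)=-1→XOX/..O/OX.; (2,2)=-1→XOX/.../OXO
ply 3, X at XOX/O../OX. | (1,1)=+1→XOX/OX./OX.*; (1,2)=+1→XOX/O.X/OX.; (2,2)=+1→XOX/O../OXX
ply 4: XOX/OX./OX. is terminal -1 (O); from .OX/.../OX. depth 5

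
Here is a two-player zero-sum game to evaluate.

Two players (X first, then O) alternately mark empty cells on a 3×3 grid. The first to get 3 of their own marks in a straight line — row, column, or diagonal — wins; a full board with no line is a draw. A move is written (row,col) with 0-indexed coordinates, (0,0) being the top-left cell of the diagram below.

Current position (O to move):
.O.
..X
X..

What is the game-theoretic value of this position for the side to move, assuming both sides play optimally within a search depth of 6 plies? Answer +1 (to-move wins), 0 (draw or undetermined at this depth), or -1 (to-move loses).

value(.O./..X/X.., O) = 0

ply 1, O at .O./..X/X.. | (0,0)=-1→OO./..X/X..; (0,2)=-1→.OO/..X/X..; (1,0)=-1→.O./O.X/X..; (1,1)=+0→.O./.OX/X..*; (2,1)=-1→.O./..X/XO.; (2,2)=-1→.O./..X/X.O
ply 2, X at .O./.OX/X.. | (0,0)=-1→XO./.OX/X..; (0,2)=-1→.OX/.OX/X..; (1,0)=-1→.O./XOX/X..; (2,1)=+0→.O./.OX/XX.*; (2,2)=-1→.O./.OX/X.X
ply 3, O at .O./.OX/XX. | (0,0)=-1→OO./.OX/XX.; (0,2)=-1→.OO/.OX/XX.; (1,0)=-1→.O./OOX/XX.; (2,2)=+0→.O./.OX/XXO*
ply 4, X at .O./.OX/XXO | (0,0)=+0→XO./.OX/XXO*; (0,2)=-1→.OX/.OX/XXO; (1,0)=-1→.O./XOX/XXO
ply 5, O at XO./.OX/XXO | (0,2)=-1→XOO/.OX/XXO; (1,0)=+0→XO./OOX/XXO*
ply 6, X at XO./OOX/XXO | (0,2)=+0→XOX/OOX/XXO*
ply 7: XOX/OOX/XXO is terminal +0 (O); from .O./..X/X.. depth 6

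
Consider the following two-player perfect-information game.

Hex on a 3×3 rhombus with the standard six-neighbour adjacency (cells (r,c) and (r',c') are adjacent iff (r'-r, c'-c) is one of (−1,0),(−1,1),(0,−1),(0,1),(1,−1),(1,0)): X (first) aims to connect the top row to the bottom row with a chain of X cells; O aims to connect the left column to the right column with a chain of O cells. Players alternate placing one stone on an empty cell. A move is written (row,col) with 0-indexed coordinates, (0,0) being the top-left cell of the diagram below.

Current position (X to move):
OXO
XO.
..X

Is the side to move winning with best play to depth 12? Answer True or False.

p1 X@[OXO/XO./..X]: (1,2)[OXO/XOX/..X]-1 (2,0)[OXO/XO./X.X]+1* (2,1)[OXO/XO./.XX]-1
p2 O@[OXO/XO./X.X] terminal -1; root [OXO/XO./..X] d12

X winning at [OXO/XO./..X]: True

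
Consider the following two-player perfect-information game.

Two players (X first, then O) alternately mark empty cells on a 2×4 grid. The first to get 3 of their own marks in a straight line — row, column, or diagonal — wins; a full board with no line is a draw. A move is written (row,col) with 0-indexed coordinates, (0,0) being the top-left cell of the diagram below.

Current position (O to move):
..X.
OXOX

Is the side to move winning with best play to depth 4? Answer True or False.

[..X./OXOX] O move#1: (0,0):+0/O.X./OXOX*, (0,1):+0/.OX./OXOX, (0,3):+0/..XO/OXOX
[O.X./OXOX] X move#2: (0,1):+0/OXX./OXOX*, (0,3):+0/O.XX/OXOX
[OXX./OXOX] O move#3: (0,3):+0/OXXO/OXOX*
[OXXO/OXOX] end (terminal +0, X#4); searched ..X./OXOX to 4

O winning at [..X./OXOX]: False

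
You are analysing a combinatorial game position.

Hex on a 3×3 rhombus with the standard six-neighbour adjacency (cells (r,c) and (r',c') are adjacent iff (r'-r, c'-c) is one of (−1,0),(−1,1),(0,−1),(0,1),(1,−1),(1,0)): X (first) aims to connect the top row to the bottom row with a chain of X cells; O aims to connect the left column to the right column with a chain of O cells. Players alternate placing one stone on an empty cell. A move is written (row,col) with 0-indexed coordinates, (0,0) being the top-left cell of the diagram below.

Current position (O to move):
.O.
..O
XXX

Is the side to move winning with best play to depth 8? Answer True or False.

ply 1, O at .O./..O/XXX | (0,0)=+1→OO./..O/XXX*; (0,2)=+1→.OO/..O/XXX; (1,0)=+1→.O./O.O/XXX; (1,1)=+1→.O./.OO/XXX
ply 2, X at OO./..O/XXX | (0,2)=-1→OOX/..O/XXX*; (1,0)=-1→OO./X.O/XXX; (1,1)=-1→OO./.XO/XXX
ply 3, O at OOX/..O/XXX | (1,0)=-1→OOX/O.O/XXX; (1,1)=+1→OOX/.OO/XXX*
ply 4: OOX/.OO/XXX is terminal -1 (X); from .O./..O/XXX depth 8

O winning at [.O./..O/XXX]: True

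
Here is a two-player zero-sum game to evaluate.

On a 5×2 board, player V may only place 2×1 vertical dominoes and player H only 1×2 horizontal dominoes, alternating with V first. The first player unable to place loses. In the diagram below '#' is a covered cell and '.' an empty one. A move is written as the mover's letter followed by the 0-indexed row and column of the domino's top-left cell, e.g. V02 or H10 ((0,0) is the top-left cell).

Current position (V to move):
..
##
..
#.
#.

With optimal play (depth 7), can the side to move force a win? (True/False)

V winning at [../##/../#./#.]: False

[../##/../#./#.] V move#1: V21:-1/../##/.#/##/#.*, V31:-1/../##/../##/##
[../##/.#/##/#.] H move#2: H00:+1/##/##/.#/##/#.*
[##/##/.#/##/#.] end (terminal -1, V#3); searched ../##/../#./#. to 7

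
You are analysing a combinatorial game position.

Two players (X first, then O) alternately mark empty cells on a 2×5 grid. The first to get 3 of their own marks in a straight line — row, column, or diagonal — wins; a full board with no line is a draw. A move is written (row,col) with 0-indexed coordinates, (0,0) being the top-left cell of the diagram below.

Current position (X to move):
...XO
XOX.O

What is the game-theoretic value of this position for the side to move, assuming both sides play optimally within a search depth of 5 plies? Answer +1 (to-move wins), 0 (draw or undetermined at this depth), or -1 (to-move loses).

value(...XO/XOX.O, X) = 0

ply 1, X at ...XO/XOX.O | (0,0)=+0→X..XO/XOX.O*; (0,1)=+0→.X.XO/XOX.O; (0,2)=+0→..XXO/XOX.O; (1,3)=+0→...XO/XOXXO
ply 2, O at X..XO/XOX.O | (0,1)=+0→XO.XO/XOX.O*; (0,2)=+0→X.OXO/XOX.O; (1,3)=+0→X..XO/XOXOO
ply 3, X at XO.XO/XOX.O | (0,2)=+0→XOXXO/XOX.O*; (1,3)=+0→XO.XO/XOXXO
ply 4, O at XOXXO/XOX.O | (1,3)=+0→XOXXO/XOXOO*
ply 5: XOXXO/XOXOO is terminal +0 (X); from ...XO/XOX.O depth 5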